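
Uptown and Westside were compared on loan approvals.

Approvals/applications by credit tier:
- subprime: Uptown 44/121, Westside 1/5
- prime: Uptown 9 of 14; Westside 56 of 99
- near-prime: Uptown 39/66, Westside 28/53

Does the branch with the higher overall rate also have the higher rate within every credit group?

No

Subprime: Uptown 44/121 = 36.4%, Westside 1/5 = 20.0% → Uptown
Prime: Uptown 9/14 = 64.3%, Westside 56/99 = 56.6% → Uptown
Near-prime: Uptown 39/66 = 59.1%, Westside 28/53 = 52.8% → Uptown
Overall: Uptown 92/201 = 45.8%, Westside 85/157 = 54.1% → Westside
Uptown wins each credit group but Westside wins overall — the comparison reverses. Uptown's applications skew toward subprime, which has a lower base rate.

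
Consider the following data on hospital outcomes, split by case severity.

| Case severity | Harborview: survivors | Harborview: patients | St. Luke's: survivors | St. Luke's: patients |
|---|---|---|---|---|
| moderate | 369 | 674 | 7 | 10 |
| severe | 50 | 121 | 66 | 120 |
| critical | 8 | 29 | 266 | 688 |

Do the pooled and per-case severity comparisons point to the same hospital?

No

Moderate: Harborview 369/674 = 54.7%, St. Luke's 7/10 = 70.0% → St. Luke's
Severe: Harborview 50/121 = 41.3%, St. Luke's 66/120 = 55.0% → St. Luke's
Critical: Harborview 8/29 = 27.6%, St. Luke's 266/688 = 38.7% → St. Luke's
Overall: Harborview 427/824 = 51.8%, St. Luke's 339/818 = 41.4% → Harborview
St. Luke's wins each case group but Harborview wins overall — the comparison reverses. St. Luke's's patients skew toward critical, which has a lower base rate.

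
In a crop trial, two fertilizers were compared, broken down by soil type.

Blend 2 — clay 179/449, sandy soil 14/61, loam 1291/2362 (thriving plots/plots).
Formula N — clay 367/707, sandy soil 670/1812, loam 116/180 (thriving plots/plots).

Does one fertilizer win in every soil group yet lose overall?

Clay: Blend 2 179/449 = 39.9%, Formula N 367/707 = 51.9% → Formula N
Sandy soil: Blend 2 14/61 = 23.0%, Formula N 670/1812 = 37.0% → Formula N
Loam: Blend 2 1291/2362 = 54.7%, Formula N 116/180 = 64.4% → Formula N
Overall: Blend 2 1484/2872 = 51.7%, Formula N 1153/2699 = 42.7% → Blend 2
Formula N wins each soil group but Blend 2 wins overall — the comparison reverses. Formula N's plots skew toward sandy soil, which has a lower base rate.

Yes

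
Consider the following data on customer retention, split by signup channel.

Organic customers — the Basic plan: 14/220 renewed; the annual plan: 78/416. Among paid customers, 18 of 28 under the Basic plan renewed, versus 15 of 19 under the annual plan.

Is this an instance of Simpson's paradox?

No

Organic: the Basic plan 14/220 = 6.4%, the annual plan 78/416 = 18.8% → the annual plan
Paid: the Basic plan 18/28 = 64.3%, the annual plan 15/19 = 78.9% → the annual plan
Overall: the Basic plan 32/248 = 12.9%, the annual plan 93/435 = 21.4% → the annual plan
The annual plan wins overall and in every signup group — no reversal.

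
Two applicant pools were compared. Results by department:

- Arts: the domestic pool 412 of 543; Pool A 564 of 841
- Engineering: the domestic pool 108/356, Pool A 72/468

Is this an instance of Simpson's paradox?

No

Arts: the domestic pool 412/543 = 75.9%, Pool A 564/841 = 67.1% → the domestic pool
Engineering: the domestic pool 108/356 = 30.3%, Pool A 72/468 = 15.4% → the domestic pool
Overall: the domestic pool 520/899 = 57.8%, Pool A 636/1309 = 48.6% → the domestic pool
The domestic pool wins overall and in every department group — no reversal.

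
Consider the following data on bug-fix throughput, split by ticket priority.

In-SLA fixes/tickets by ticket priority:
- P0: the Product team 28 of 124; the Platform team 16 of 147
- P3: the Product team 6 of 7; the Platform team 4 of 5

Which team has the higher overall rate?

the Product team

P0: the Product team 28/124 = 22.6%, the Platform team 16/147 = 10.9% → the Product team
P3: the Product team 6/7 = 85.7%, the Platform team 4/5 = 80.0% → the Product team
Overall: the Product team 34/131 = 26.0%, the Platform team 20/152 = 13.2% → the Product team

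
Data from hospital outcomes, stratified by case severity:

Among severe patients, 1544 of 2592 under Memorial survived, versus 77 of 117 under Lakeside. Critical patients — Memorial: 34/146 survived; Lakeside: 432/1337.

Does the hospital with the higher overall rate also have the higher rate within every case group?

Severe: Memorial 1544/2592 = 59.6%, Lakeside 77/117 = 65.8% → Lakeside
Critical: Memorial 34/146 = 23.3%, Lakeside 432/1337 = 32.3% → Lakeside
Overall: Memorial 1578/2738 = 57.6%, Lakeside 509/1454 = 35.0% → Memorial
Lakeside wins each case group but Memorial wins overall — the comparison reverses. Lakeside's patients skew toward critical, which has a lower base rate.

No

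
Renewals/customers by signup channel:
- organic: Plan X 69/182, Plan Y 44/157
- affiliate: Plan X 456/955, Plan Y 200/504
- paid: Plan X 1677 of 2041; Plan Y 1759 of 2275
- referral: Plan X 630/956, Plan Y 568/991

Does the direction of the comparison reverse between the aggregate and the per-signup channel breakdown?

Organic: Plan X 69/182 = 37.9%, Plan Y 44/157 = 28.0% → Plan X
Affiliate: Plan X 456/955 = 47.7%, Plan Y 200/504 = 39.7% → Plan X
Paid: Plan X 1677/2041 = 82.2%, Plan Y 1759/2275 = 77.3% → Plan X
Referral: Plan X 630/956 = 65.9%, Plan Y 568/991 = 57.3% → Plan X
Overall: Plan X 2832/4134 = 68.5%, Plan Y 2571/3927 = 65.5% → Plan X
Plan X wins overall and in every signup group — no reversal.

No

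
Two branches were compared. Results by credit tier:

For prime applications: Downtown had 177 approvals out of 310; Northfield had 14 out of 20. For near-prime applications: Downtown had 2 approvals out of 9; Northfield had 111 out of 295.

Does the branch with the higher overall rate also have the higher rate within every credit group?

No

Prime: Downtown 177/310 = 57.1%, Northfield 14/20 = 70.0% → Northfield
Near-prime: Downtown 2/9 = 22.2%, Northfield 111/295 = 37.6% → Northfield
Overall: Downtown 179/319 = 56.1%, Northfield 125/315 = 39.7% → Downtown
Northfield wins each credit group but Downtown wins overall — the comparison reverses. Northfield's applications skew toward near-prime, which has a lower base rate.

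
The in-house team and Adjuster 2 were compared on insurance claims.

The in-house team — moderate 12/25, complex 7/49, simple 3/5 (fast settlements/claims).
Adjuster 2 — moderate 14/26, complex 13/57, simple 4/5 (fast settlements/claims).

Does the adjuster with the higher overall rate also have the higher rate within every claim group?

Yes

Moderate: the in-house team 12/25 = 48.0%, Adjuster 2 14/26 = 53.8% → Adjuster 2
Complex: the in-house team 7/49 = 14.3%, Adjuster 2 13/57 = 22.8% → Adjuster 2
Simple: the in-house team 3/5 = 60.0%, Adjuster 2 4/5 = 80.0% → Adjuster 2
Overall: the in-house team 22/79 = 27.8%, Adjuster 2 31/88 = 35.2% → Adjuster 2
Adjuster 2 wins overall and in every claim group — no reversal.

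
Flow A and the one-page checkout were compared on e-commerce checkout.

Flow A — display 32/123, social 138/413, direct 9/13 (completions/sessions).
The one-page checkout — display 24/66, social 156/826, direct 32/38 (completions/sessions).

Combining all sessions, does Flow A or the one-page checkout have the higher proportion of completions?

Flow A

Display: Flow A 32/123 = 26.0%, the one-page checkout 24/66 = 36.4% → the one-page checkout
Social: Flow A 138/413 = 33.4%, the one-page checkout 156/826 = 18.9% → Flow A
Direct: Flow A 9/13 = 69.2%, the one-page checkout 32/38 = 84.2% → the one-page checkout
Overall: Flow A 179/549 = 32.6%, the one-page checkout 212/930 = 22.8% → Flow A
(Neither sweeps every traffic group, but Flow A has the higher pooled rate.)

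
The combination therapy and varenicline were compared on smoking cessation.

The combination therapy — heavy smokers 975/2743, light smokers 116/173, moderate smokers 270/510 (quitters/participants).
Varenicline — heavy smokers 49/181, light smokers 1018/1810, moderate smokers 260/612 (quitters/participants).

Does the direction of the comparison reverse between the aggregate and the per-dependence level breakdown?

Yes

Heavy smokers: the combination therapy 975/2743 = 35.5%, varenicline 49/181 = 27.1% → the combination therapy
Light smokers: the combination therapy 116/173 = 67.1%, varenicline 1018/1810 = 56.2% → the combination therapy
Moderate smokers: the combination therapy 270/510 = 52.9%, varenicline 260/612 = 42.5% → the combination therapy
Overall: the combination therapy 1361/3426 = 39.7%, varenicline 1327/2603 = 51.0% → varenicline
The combination therapy wins each dependence group but varenicline wins overall — the comparison reverses. The combination therapy's participants skew toward heavy smokers, which has a lower base rate.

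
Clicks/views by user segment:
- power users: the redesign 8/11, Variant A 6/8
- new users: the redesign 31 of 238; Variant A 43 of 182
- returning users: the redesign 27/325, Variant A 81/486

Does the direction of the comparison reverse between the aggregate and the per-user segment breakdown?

No

Power users: the redesign 8/11 = 72.7%, Variant A 6/8 = 75.0% → Variant A
New users: the redesign 31/238 = 13.0%, Variant A 43/182 = 23.6% → Variant A
Returning users: the redesign 27/325 = 8.3%, Variant A 81/486 = 16.7% → Variant A
Overall: the redesign 66/574 = 11.5%, Variant A 130/676 = 19.2% → Variant A
Variant A wins overall and in every user group — no reversal.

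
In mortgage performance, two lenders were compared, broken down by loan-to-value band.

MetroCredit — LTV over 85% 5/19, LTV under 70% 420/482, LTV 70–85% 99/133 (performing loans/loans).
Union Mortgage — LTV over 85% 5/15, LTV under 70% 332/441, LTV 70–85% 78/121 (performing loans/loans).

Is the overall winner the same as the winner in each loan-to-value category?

LTV over 85%: MetroCredit 5/19 = 26.3%, Union Mortgage 5/15 = 33.3% → Union Mortgage
LTV under 70%: MetroCredit 420/482 = 87.1%, Union Mortgage 332/441 = 75.3% → MetroCredit
LTV 70–85%: MetroCredit 99/133 = 74.4%, Union Mortgage 78/121 = 64.5% → MetroCredit
Overall: MetroCredit 524/634 = 82.6%, Union Mortgage 415/577 = 71.9% → MetroCredit
Neither sweeps: MetroCredit wins 2 of 3 groups, Union Mortgage wins 1. MetroCredit wins overall but not every group — no Simpson reversal.

No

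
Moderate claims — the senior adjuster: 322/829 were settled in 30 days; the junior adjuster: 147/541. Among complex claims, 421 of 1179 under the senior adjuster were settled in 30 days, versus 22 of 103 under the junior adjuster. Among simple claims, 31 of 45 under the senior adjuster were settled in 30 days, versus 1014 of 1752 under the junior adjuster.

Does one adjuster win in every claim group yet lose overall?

Yes

Moderate: the senior adjuster 322/829 = 38.8%, the junior adjuster 147/541 = 27.2% → the senior adjuster
Complex: the senior adjuster 421/1179 = 35.7%, the junior adjuster 22/103 = 21.4% → the senior adjuster
Simple: the senior adjuster 31/45 = 68.9%, the junior adjuster 1014/1752 = 57.9% → the senior adjuster
Overall: the senior adjuster 774/2053 = 37.7%, the junior adjuster 1183/2396 = 49.4% → the junior adjuster
The senior adjuster wins each claim group but the junior adjuster wins overall — the comparison reverses. The senior adjuster's claims skew toward complex, which has a lower base rate.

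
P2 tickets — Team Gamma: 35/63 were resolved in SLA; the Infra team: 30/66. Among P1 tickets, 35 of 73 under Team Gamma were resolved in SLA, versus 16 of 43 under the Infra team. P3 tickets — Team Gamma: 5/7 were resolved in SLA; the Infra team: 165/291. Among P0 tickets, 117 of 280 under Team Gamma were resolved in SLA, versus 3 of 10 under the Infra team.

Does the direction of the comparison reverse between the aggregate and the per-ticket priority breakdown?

P2: Team Gamma 35/63 = 55.6%, the Infra team 30/66 = 45.5% → Team Gamma
P1: Team Gamma 35/73 = 47.9%, the Infra team 16/43 = 37.2% → Team Gamma
P3: Team Gamma 5/7 = 71.4%, the Infra team 165/291 = 56.7% → Team Gamma
P0: Team Gamma 117/280 = 41.8%, the Infra team 3/10 = 30.0% → Team Gamma
Overall: Team Gamma 192/423 = 45.4%, the Infra team 214/410 = 52.2% → the Infra team
Team Gamma wins each ticket group but the Infra team wins overall — the comparison reverses. Team Gamma's tickets skew toward P0, which has a lower base rate.

Yes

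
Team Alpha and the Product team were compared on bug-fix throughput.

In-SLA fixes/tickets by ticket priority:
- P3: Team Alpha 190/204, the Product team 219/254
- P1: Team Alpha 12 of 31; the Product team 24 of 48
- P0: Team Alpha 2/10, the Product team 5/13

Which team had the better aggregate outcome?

P3: Team Alpha 190/204 = 93.1%, the Product team 219/254 = 86.2% → Team Alpha
P1: Team Alpha 12/31 = 38.7%, the Product team 24/48 = 50.0% → the Product team
P0: Team Alpha 2/10 = 20.0%, the Product team 5/13 = 38.5% → the Product team
Overall: Team Alpha 204/245 = 83.3%, the Product team 248/315 = 78.7% → Team Alpha
(Neither sweeps every ticket group, but Team Alpha has the higher pooled rate.)

Team Alpha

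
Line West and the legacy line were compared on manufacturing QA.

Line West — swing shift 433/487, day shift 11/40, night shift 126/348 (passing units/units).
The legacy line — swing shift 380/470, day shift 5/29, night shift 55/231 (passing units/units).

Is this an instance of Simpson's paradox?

Swing shift: Line West 433/487 = 88.9%, the legacy line 380/470 = 80.9% → Line West
Day shift: Line West 11/40 = 27.5%, the legacy line 5/29 = 17.2% → Line West
Night shift: Line West 126/348 = 36.2%, the legacy line 55/231 = 23.8% → Line West
Overall: Line West 570/875 = 65.1%, the legacy line 440/730 = 60.3% → Line West
Line West wins overall and in every shift group — no reversal.

No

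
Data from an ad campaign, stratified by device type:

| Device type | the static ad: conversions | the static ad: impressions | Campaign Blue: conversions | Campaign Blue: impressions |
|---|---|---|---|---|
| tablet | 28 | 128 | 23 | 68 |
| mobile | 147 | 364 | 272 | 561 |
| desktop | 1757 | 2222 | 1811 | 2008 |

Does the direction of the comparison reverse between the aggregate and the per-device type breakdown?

No

Tablet: the static ad 28/128 = 21.9%, Campaign Blue 23/68 = 33.8% → Campaign Blue
Mobile: the static ad 147/364 = 40.4%, Campaign Blue 272/561 = 48.5% → Campaign Blue
Desktop: the static ad 1757/2222 = 79.1%, Campaign Blue 1811/2008 = 90.2% → Campaign Blue
Overall: the static ad 1932/2714 = 71.2%, Campaign Blue 2106/2637 = 79.9% → Campaign Blue
Campaign Blue wins overall and in every device group — no reversal.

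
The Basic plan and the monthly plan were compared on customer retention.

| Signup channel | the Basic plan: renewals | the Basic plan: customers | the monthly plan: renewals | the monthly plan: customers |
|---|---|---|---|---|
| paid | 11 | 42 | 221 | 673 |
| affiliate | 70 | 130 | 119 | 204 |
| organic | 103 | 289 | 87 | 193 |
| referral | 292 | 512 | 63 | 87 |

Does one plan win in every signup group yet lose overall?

Yes

Paid: the Basic plan 11/42 = 26.2%, the monthly plan 221/673 = 32.8% → the monthly plan
Affiliate: the Basic plan 70/130 = 53.8%, the monthly plan 119/204 = 58.3% → the monthly plan
Organic: the Basic plan 103/289 = 35.6%, the monthly plan 87/193 = 45.1% → the monthly plan
Referral: the Basic plan 292/512 = 57.0%, the monthly plan 63/87 = 72.4% → the monthly plan
Overall: the Basic plan 476/973 = 48.9%, the monthly plan 490/1157 = 42.4% → the Basic plan
The monthly plan wins each signup group but the Basic plan wins overall — the comparison reverses. The monthly plan's customers skew toward paid, which has a lower base rate.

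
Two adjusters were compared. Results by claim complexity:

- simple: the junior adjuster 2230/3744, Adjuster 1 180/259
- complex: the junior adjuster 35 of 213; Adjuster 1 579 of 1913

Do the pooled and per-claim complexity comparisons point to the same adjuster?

No

Simple: the junior adjuster 2230/3744 = 59.6%, Adjuster 1 180/259 = 69.5% → Adjuster 1
Complex: the junior adjuster 35/213 = 16.4%, Adjuster 1 579/1913 = 30.3% → Adjuster 1
Overall: the junior adjuster 2265/3957 = 57.2%, Adjuster 1 759/2172 = 34.9% → the junior adjuster
Adjuster 1 wins each claim group but the junior adjuster wins overall — the comparison reverses. Adjuster 1's claims skew toward complex, which has a lower base rate.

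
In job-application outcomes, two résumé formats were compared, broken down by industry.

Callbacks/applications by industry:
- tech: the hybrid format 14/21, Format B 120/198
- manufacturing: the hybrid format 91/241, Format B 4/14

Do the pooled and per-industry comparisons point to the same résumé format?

Tech: the hybrid format 14/21 = 66.7%, Format B 120/198 = 60.6% → the hybrid format
Manufacturing: the hybrid format 91/241 = 37.8%, Format B 4/14 = 28.6% → the hybrid format
Overall: the hybrid format 105/262 = 40.1%, Format B 124/212 = 58.5% → Format B
The hybrid format wins each industry group but Format B wins overall — the comparison reverses. The hybrid format's applications skew toward manufacturing, which has a lower base rate.

No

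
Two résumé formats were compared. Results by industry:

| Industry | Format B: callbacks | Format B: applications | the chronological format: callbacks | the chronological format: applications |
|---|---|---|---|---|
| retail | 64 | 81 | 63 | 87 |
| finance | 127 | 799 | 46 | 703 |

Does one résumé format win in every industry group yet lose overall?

No

Retail: Format B 64/81 = 79.0%, the chronological format 63/87 = 72.4% → Format B
Finance: Format B 127/799 = 15.9%, the chronological format 46/703 = 6.5% → Format B
Overall: Format B 191/880 = 21.7%, the chronological format 109/790 = 13.8% → Format B
Format B wins overall and in every industry group — no reversal.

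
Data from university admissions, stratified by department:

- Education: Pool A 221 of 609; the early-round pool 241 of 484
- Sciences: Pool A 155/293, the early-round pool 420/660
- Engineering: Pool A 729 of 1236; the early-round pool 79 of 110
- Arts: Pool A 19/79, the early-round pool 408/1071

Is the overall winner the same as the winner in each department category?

No

Education: Pool A 221/609 = 36.3%, the early-round pool 241/484 = 49.8% → the early-round pool
Sciences: Pool A 155/293 = 52.9%, the early-round pool 420/660 = 63.6% → the early-round pool
Engineering: Pool A 729/1236 = 59.0%, the early-round pool 79/110 = 71.8% → the early-round pool
Arts: Pool A 19/79 = 24.1%, the early-round pool 408/1071 = 38.1% → the early-round pool
Overall: Pool A 1124/2217 = 50.7%, the early-round pool 1148/2325 = 49.4% → Pool A
The early-round pool wins each department group but Pool A wins overall — the comparison reverses. The early-round pool's applicants skew toward Arts, which has a lower base rate.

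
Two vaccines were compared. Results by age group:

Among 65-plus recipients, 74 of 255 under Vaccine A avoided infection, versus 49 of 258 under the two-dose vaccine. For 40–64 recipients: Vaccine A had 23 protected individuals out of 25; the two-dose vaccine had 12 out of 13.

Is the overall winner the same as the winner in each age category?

65-plus: Vaccine A 74/255 = 29.0%, the two-dose vaccine 49/258 = 19.0% → Vaccine A
40–64: Vaccine A 23/25 = 92.0%, the two-dose vaccine 12/13 = 92.3% → the two-dose vaccine
Overall: Vaccine A 97/280 = 34.6%, the two-dose vaccine 61/271 = 22.5% → Vaccine A
Neither sweeps: Vaccine A wins 1 of 2 groups, the two-dose vaccine wins 1. Vaccine A wins overall but not every group — no Simpson reversal.

No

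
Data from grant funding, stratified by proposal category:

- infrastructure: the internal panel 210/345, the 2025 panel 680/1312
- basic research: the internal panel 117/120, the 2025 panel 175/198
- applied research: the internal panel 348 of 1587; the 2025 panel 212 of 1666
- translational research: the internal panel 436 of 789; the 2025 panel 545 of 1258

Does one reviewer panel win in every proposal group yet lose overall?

Infrastructure: the internal panel 210/345 = 60.9%, the 2025 panel 680/1312 = 51.8% → the internal panel
Basic research: the internal panel 117/120 = 97.5%, the 2025 panel 175/198 = 88.4% → the internal panel
Applied research: the internal panel 348/1587 = 21.9%, the 2025 panel 212/1666 = 12.7% → the internal panel
Translational research: the internal panel 436/789 = 55.3%, the 2025 panel 545/1258 = 43.3% → the internal panel
Overall: the internal panel 1111/2841 = 39.1%, the 2025 panel 1612/4434 = 36.4% → the internal panel
The internal panel wins overall and in every proposal group — no reversal.

No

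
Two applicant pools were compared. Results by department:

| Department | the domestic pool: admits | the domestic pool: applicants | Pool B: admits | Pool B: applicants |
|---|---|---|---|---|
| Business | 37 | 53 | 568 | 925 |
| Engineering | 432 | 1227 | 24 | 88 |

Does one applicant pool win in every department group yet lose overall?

Business: the domestic pool 37/53 = 69.8%, Pool B 568/925 = 61.4% → the domestic pool
Engineering: the domestic pool 432/1227 = 35.2%, Pool B 24/88 = 27.3% → the domestic pool
Overall: the domestic pool 469/1280 = 36.6%, Pool B 592/1013 = 58.4% → Pool B
The domestic pool wins each department group but Pool B wins overall — the comparison reverses. The domestic pool's applicants skew toward Engineering, which has a lower base rate.

Yes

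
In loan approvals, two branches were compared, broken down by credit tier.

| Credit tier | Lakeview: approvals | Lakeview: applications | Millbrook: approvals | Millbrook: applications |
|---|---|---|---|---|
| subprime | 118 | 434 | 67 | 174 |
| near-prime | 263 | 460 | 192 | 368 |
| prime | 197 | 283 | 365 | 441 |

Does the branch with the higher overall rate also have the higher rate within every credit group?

No

Subprime: Lakeview 118/434 = 27.2%, Millbrook 67/174 = 38.5% → Millbrook
Near-prime: Lakeview 263/460 = 57.2%, Millbrook 192/368 = 52.2% → Lakeview
Prime: Lakeview 197/283 = 69.6%, Millbrook 365/441 = 82.8% → Millbrook
Overall: Lakeview 578/1177 = 49.1%, Millbrook 624/983 = 63.5% → Millbrook
Neither sweeps: Lakeview wins 1 of 3 groups, Millbrook wins 2. Millbrook wins overall but not every group — no Simpson reversal.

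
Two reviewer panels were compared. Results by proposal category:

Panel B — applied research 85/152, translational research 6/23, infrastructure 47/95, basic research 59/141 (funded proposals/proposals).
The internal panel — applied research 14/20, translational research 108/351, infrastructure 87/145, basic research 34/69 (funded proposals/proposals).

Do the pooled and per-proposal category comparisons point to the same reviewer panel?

No

Applied research: Panel B 85/152 = 55.9%, the internal panel 14/20 = 70.0% → the internal panel
Translational research: Panel B 6/23 = 26.1%, the internal panel 108/351 = 30.8% → the internal panel
Infrastructure: Panel B 47/95 = 49.5%, the internal panel 87/145 = 60.0% → the internal panel
Basic research: Panel B 59/141 = 41.8%, the internal panel 34/69 = 49.3% → the internal panel
Overall: Panel B 197/411 = 47.9%, the internal panel 243/585 = 41.5% → Panel B
The internal panel wins each proposal group but Panel B wins overall — the comparison reverses. The internal panel's proposals skew toward translational research, which has a lower base rate.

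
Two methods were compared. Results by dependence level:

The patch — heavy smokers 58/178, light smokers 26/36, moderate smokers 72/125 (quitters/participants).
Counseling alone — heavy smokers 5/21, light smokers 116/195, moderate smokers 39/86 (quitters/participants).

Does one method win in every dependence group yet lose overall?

Heavy smokers: the patch 58/178 = 32.6%, counseling alone 5/21 = 23.8% → the patch
Light smokers: the patch 26/36 = 72.2%, counseling alone 116/195 = 59.5% → the patch
Moderate smokers: the patch 72/125 = 57.6%, counseling alone 39/86 = 45.3% → the patch
Overall: the patch 156/339 = 46.0%, counseling alone 160/302 = 53.0% → counseling alone
The patch wins each dependence group but counseling alone wins overall — the comparison reverses. The patch's participants skew toward heavy smokers, which has a lower base rate.

Yes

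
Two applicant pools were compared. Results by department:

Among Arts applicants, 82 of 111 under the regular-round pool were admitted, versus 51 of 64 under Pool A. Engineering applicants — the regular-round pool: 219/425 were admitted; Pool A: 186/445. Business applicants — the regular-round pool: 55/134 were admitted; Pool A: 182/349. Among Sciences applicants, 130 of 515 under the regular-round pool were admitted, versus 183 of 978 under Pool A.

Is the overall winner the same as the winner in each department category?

No

Arts: the regular-round pool 82/111 = 73.9%, Pool A 51/64 = 79.7% → Pool A
Engineering: the regular-round pool 219/425 = 51.5%, Pool A 186/445 = 41.8% → the regular-round pool
Business: the regular-round pool 55/134 = 41.0%, Pool A 182/349 = 52.1% → Pool A
Sciences: the regular-round pool 130/515 = 25.2%, Pool A 183/978 = 18.7% → the regular-round pool
Overall: the regular-round pool 486/1185 = 41.0%, Pool A 602/1836 = 32.8% → the regular-round pool
Neither sweeps: the regular-round pool wins 2 of 4 groups, Pool A wins 2. The regular-round pool wins overall but not every group — no Simpson reversal.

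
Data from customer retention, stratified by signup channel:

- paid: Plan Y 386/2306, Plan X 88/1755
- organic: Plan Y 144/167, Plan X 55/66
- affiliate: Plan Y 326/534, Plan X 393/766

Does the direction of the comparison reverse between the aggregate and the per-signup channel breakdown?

No

Paid: Plan Y 386/2306 = 16.7%, Plan X 88/1755 = 5.0% → Plan Y
Organic: Plan Y 144/167 = 86.2%, Plan X 55/66 = 83.3% → Plan Y
Affiliate: Plan Y 326/534 = 61.0%, Plan X 393/766 = 51.3% → Plan Y
Overall: Plan Y 856/3007 = 28.5%, Plan X 536/2587 = 20.7% → Plan Y
Plan Y wins overall and in every signup group — no reversal.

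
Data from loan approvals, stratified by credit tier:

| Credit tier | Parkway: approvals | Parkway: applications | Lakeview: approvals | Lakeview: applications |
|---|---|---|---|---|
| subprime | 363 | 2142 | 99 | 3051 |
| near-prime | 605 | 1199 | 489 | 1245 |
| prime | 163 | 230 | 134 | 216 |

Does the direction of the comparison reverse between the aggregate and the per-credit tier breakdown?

No

Subprime: Parkway 363/2142 = 16.9%, Lakeview 99/3051 = 3.2% → Parkway
Near-prime: Parkway 605/1199 = 50.5%, Lakeview 489/1245 = 39.3% → Parkway
Prime: Parkway 163/230 = 70.9%, Lakeview 134/216 = 62.0% → Parkway
Overall: Parkway 1131/3571 = 31.7%, Lakeview 722/4512 = 16.0% → Parkway
Parkway wins overall and in every credit group — no reversal.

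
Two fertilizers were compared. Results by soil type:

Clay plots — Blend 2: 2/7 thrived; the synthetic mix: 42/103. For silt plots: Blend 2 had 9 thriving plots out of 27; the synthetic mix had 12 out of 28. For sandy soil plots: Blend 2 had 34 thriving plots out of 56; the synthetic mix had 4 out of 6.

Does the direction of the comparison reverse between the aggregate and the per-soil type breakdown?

Yes

Clay: Blend 2 2/7 = 28.6%, the synthetic mix 42/103 = 40.8% → the synthetic mix
Silt: Blend 2 9/27 = 33.3%, the synthetic mix 12/28 = 42.9% → the synthetic mix
Sandy soil: Blend 2 34/56 = 60.7%, the synthetic mix 4/6 = 66.7% → the synthetic mix
Overall: Blend 2 45/90 = 50.0%, the synthetic mix 58/137 = 42.3% → Blend 2
The synthetic mix wins each soil group but Blend 2 wins overall — the comparison reverses. The synthetic mix's plots skew toward clay, which has a lower base rate.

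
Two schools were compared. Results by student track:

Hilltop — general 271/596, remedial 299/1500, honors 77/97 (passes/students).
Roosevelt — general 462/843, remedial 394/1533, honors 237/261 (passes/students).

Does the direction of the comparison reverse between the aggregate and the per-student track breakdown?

No

General: Hilltop 271/596 = 45.5%, Roosevelt 462/843 = 54.8% → Roosevelt
Remedial: Hilltop 299/1500 = 19.9%, Roosevelt 394/1533 = 25.7% → Roosevelt
Honors: Hilltop 77/97 = 79.4%, Roosevelt 237/261 = 90.8% → Roosevelt
Overall: Hilltop 647/2193 = 29.5%, Roosevelt 1093/2637 = 41.4% → Roosevelt
Roosevelt wins overall and in every student group — no reversal.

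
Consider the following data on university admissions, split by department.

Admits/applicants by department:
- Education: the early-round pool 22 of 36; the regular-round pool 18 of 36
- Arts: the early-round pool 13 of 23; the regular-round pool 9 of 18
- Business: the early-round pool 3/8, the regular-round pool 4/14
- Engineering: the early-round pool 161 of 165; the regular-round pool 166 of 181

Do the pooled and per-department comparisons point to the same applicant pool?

Yes

Education: the early-round pool 22/36 = 61.1%, the regular-round pool 18/36 = 50.0% → the early-round pool
Arts: the early-round pool 13/23 = 56.5%, the regular-round pool 9/18 = 50.0% → the early-round pool
Business: the early-round pool 3/8 = 37.5%, the regular-round pool 4/14 = 28.6% → the early-round pool
Engineering: the early-round pool 161/165 = 97.6%, the regular-round pool 166/181 = 91.7% → the early-round pool
Overall: the early-round pool 199/232 = 85.8%, the regular-round pool 197/249 = 79.1% → the early-round pool
The early-round pool wins overall and in every department group — no reversal.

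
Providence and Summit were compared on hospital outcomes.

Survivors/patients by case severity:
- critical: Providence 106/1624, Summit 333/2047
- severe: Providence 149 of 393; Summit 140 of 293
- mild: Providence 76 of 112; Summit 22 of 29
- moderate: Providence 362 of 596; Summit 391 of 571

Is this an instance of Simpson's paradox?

Critical: Providence 106/1624 = 6.5%, Summit 333/2047 = 16.3% → Summit
Severe: Providence 149/393 = 37.9%, Summit 140/293 = 47.8% → Summit
Mild: Providence 76/112 = 67.9%, Summit 22/29 = 75.9% → Summit
Moderate: Providence 362/596 = 60.7%, Summit 391/571 = 68.5% → Summit
Overall: Providence 693/2725 = 25.4%, Summit 886/2940 = 30.1% → Summit
Summit wins overall and in every case group — no reversal.

No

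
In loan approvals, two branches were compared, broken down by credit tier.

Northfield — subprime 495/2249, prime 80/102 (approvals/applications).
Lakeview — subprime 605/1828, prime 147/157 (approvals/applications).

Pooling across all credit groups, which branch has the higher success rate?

Subprime: Northfield 495/2249 = 22.0%, Lakeview 605/1828 = 33.1% → Lakeview
Prime: Northfield 80/102 = 78.4%, Lakeview 147/157 = 93.6% → Lakeview
Overall: Northfield 575/2351 = 24.5%, Lakeview 752/1985 = 37.9% → Lakeview

Lakeview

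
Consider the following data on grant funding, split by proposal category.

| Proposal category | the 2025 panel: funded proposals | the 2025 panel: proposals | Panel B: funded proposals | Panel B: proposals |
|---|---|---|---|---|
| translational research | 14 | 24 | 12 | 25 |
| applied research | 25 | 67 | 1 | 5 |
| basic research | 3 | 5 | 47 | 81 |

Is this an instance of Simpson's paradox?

Translational research: the 2025 panel 14/24 = 58.3%, Panel B 12/25 = 48.0% → the 2025 panel
Applied research: the 2025 panel 25/67 = 37.3%, Panel B 1/5 = 20.0% → the 2025 panel
Basic research: the 2025 panel 3/5 = 60.0%, Panel B 47/81 = 58.0% → the 2025 panel
Overall: the 2025 panel 42/96 = 43.8%, Panel B 60/111 = 54.1% → Panel B
The 2025 panel wins each proposal group but Panel B wins overall — the comparison reverses. The 2025 panel's proposals skew toward applied research, which has a lower base rate.

Yes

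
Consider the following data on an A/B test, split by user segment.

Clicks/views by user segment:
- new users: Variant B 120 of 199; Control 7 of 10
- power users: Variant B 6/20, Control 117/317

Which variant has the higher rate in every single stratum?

Control

New users: Variant B 120/199 = 60.3%, Control 7/10 = 70.0% → Control
Power users: Variant B 6/20 = 30.0%, Control 117/317 = 36.9% → Control
Control has the higher rate in both groups.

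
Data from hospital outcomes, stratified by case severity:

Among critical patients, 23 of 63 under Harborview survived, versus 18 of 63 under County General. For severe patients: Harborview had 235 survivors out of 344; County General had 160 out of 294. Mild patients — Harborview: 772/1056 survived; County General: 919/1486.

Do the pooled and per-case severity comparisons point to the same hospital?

Critical: Harborview 23/63 = 36.5%, County General 18/63 = 28.6% → Harborview
Severe: Harborview 235/344 = 68.3%, County General 160/294 = 54.4% → Harborview
Mild: Harborview 772/1056 = 73.1%, County General 919/1486 = 61.8% → Harborview
Overall: Harborview 1030/1463 = 70.4%, County General 1097/1843 = 59.5% → Harborview
Harborview wins overall and in every case group — no reversal.

Yes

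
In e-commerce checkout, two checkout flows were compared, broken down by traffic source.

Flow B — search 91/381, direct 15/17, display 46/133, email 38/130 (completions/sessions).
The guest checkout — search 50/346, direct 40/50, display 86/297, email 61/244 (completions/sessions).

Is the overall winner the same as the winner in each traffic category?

Yes

Search: Flow B 91/381 = 23.9%, the guest checkout 50/346 = 14.5% → Flow B
Direct: Flow B 15/17 = 88.2%, the guest checkout 40/50 = 80.0% → Flow B
Display: Flow B 46/133 = 34.6%, the guest checkout 86/297 = 29.0% → Flow B
Email: Flow B 38/130 = 29.2%, the guest checkout 61/244 = 25.0% → Flow B
Overall: Flow B 190/661 = 28.7%, the guest checkout 237/937 = 25.3% → Flow B
Flow B wins overall and in every traffic group — no reversal.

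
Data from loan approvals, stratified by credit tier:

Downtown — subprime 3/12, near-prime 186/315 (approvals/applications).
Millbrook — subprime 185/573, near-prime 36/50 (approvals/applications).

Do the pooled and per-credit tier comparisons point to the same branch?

No

Subprime: Downtown 3/12 = 25.0%, Millbrook 185/573 = 32.3% → Millbrook
Near-prime: Downtown 186/315 = 59.0%, Millbrook 36/50 = 72.0% → Millbrook
Overall: Downtown 189/327 = 57.8%, Millbrook 221/623 = 35.5% → Downtown
Millbrook wins each credit group but Downtown wins overall — the comparison reverses. Millbrook's applications skew toward subprime, which has a lower base rate.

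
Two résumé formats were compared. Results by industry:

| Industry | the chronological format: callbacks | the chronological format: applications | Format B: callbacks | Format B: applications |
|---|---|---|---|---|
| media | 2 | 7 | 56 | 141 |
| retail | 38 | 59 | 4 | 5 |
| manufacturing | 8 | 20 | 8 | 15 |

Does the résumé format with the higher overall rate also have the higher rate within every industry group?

No

Media: the chronological format 2/7 = 28.6%, Format B 56/141 = 39.7% → Format B
Retail: the chronological format 38/59 = 64.4%, Format B 4/5 = 80.0% → Format B
Manufacturing: the chronological format 8/20 = 40.0%, Format B 8/15 = 53.3% → Format B
Overall: the chronological format 48/86 = 55.8%, Format B 68/161 = 42.2% → the chronological format
Format B wins each industry group but the chronological format wins overall — the comparison reverses. Format B's applications skew toward media, which has a lower base rate.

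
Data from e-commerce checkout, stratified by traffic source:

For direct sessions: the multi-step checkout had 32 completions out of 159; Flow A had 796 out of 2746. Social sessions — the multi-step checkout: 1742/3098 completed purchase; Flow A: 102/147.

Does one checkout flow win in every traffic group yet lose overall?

Direct: the multi-step checkout 32/159 = 20.1%, Flow A 796/2746 = 29.0% → Flow A
Social: the multi-step checkout 1742/3098 = 56.2%, Flow A 102/147 = 69.4% → Flow A
Overall: the multi-step checkout 1774/3257 = 54.5%, Flow A 898/2893 = 31.0% → the multi-step checkout
Flow A wins each traffic group but the multi-step checkout wins overall — the comparison reverses. Flow A's sessions skew toward direct, which has a lower base rate.

Yes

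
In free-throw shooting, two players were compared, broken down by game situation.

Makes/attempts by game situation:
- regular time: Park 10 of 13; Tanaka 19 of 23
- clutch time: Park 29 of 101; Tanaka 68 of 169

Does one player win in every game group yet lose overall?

Regular time: Park 10/13 = 76.9%, Tanaka 19/23 = 82.6% → Tanaka
Clutch time: Park 29/101 = 28.7%, Tanaka 68/169 = 40.2% → Tanaka
Overall: Park 39/114 = 34.2%, Tanaka 87/192 = 45.3% → Tanaka
Tanaka wins overall and in every game group — no reversal.

No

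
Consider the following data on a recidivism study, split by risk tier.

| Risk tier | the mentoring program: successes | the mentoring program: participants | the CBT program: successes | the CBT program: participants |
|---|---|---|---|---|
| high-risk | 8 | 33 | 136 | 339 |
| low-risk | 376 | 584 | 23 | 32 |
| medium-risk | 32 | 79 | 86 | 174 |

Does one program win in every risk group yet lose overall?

High-risk: the mentoring program 8/33 = 24.2%, the CBT program 136/339 = 40.1% → the CBT program
Low-risk: the mentoring program 376/584 = 64.4%, the CBT program 23/32 = 71.9% → the CBT program
Medium-risk: the mentoring program 32/79 = 40.5%, the CBT program 86/174 = 49.4% → the CBT program
Overall: the mentoring program 416/696 = 59.8%, the CBT program 245/545 = 45.0% → the mentoring program
The CBT program wins each risk group but the mentoring program wins overall — the comparison reverses. The CBT program's participants skew toward high-risk, which has a lower base rate.

Yes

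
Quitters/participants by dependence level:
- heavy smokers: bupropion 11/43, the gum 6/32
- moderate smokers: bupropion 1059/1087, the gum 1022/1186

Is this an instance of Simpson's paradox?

Heavy smokers: bupropion 11/43 = 25.6%, the gum 6/32 = 18.8% → bupropion
Moderate smokers: bupropion 1059/1087 = 97.4%, the gum 1022/1186 = 86.2% → bupropion
Overall: bupropion 1070/1130 = 94.7%, the gum 1028/1218 = 84.4% → bupropion
Bupropion wins overall and in every dependence group — no reversal.

No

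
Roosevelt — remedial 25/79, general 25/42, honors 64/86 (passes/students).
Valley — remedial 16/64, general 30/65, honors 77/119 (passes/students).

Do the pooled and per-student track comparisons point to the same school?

Remedial: Roosevelt 25/79 = 31.6%, Valley 16/64 = 25.0% → Roosevelt
General: Roosevelt 25/42 = 59.5%, Valley 30/65 = 46.2% → Roosevelt
Honors: Roosevelt 64/86 = 74.4%, Valley 77/119 = 64.7% → Roosevelt
Overall: Roosevelt 114/207 = 55.1%, Valley 123/248 = 49.6% → Roosevelt
Roosevelt wins overall and in every student group — no reversal.

Yes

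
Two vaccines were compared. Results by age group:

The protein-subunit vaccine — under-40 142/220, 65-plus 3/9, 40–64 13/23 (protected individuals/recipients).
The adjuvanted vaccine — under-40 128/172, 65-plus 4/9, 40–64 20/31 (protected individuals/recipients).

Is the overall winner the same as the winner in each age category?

Yes

Under-40: the protein-subunit vaccine 142/220 = 64.5%, the adjuvanted vaccine 128/172 = 74.4% → the adjuvanted vaccine
65-plus: the protein-subunit vaccine 3/9 = 33.3%, the adjuvanted vaccine 4/9 = 44.4% → the adjuvanted vaccine
40–64: the protein-subunit vaccine 13/23 = 56.5%, the adjuvanted vaccine 20/31 = 64.5% → the adjuvanted vaccine
Overall: the protein-subunit vaccine 158/252 = 62.7%, the adjuvanted vaccine 152/212 = 71.7% → the adjuvanted vaccine
The adjuvanted vaccine wins overall and in every age group — no reversal.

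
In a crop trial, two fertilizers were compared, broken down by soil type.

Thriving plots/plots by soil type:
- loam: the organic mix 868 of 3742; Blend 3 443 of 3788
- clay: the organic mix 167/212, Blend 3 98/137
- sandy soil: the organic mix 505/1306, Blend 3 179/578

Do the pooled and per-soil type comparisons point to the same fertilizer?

Loam: the organic mix 868/3742 = 23.2%, Blend 3 443/3788 = 11.7% → the organic mix
Clay: the organic mix 167/212 = 78.8%, Blend 3 98/137 = 71.5% → the organic mix
Sandy soil: the organic mix 505/1306 = 38.7%, Blend 3 179/578 = 31.0% → the organic mix
Overall: the organic mix 1540/5260 = 29.3%, Blend 3 720/4503 = 16.0% → the organic mix
The organic mix wins overall and in every soil group — no reversal.

Yes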